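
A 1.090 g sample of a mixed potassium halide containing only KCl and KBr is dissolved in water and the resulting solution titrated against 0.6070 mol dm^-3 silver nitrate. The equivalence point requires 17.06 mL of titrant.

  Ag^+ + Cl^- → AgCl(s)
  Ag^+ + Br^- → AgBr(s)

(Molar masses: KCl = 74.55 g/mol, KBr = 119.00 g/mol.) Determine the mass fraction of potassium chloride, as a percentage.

21.89 %

n(AgNO3) = 0.01706 × 0.6070 = 0.01036 mol
Let x = n(KCl), y = n(KBr).
Titrant: 1x + 1y = 0.01036;  mass: 74.55x + 119.00y = 1.090
Solving, x = 3.201 × 10^-3 mol, y = 7.154 × 10^-3 mol
mass of KCl = 3.201 × 10^-3 × 74.55 = 0.2387 g
% KCl = 0.2387 / 1.090 × 100 = 21.89 %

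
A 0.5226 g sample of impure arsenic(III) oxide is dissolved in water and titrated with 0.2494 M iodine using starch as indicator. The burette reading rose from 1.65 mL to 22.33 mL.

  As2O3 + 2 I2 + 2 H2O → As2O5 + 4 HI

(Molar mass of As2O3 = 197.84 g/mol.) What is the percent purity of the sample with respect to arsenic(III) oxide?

n(I2) = 0.02068 L × 0.2494 mol/L = 5.158 × 10^-3 mol
From the 1:2 ratio, n(As2O3) = 1/2 × 5.158 × 10^-3 = 2.579 × 10^-3 mol
mass of As2O3 = 2.579 × 10^-3 × 197.84 g/mol = 0.5102 g
% As2O3 = 0.5102 / 0.5226 × 100 = 97.63 %

97.63 %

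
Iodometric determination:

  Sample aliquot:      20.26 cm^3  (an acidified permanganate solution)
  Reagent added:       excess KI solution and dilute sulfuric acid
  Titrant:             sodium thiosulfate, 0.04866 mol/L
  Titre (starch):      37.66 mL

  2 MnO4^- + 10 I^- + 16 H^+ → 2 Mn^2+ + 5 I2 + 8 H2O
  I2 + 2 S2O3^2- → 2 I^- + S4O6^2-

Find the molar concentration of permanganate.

0.01809 mol/L

n(S2O3^2-) = 0.03766 × 0.04866 = 1.833 × 10^-3 mol
n(I2) = n(S2O3^2-)/2 = 9.163 × 10^-4 mol
From the 2:5 ratio, n(MnO4^-) in the aliquot = 2/5 × 9.163 × 10^-4 = 3.665 × 10^-4 mol
[MnO4^-] = 3.665 × 10^-4 / 0.02026 = 0.01809 mol/L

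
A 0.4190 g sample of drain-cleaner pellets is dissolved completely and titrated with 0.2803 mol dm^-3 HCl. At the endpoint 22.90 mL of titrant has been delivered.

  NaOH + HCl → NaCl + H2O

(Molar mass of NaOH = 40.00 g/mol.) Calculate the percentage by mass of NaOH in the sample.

61.28 %

n(HCl) = 0.02290 L × 0.2803 mol/L = 6.419 × 10^-3 mol
n(NaOH) = 6.419 × 10^-3 mol (1:1 ratio)
mass of NaOH = 6.419 × 10^-3 × 40.00 g/mol = 0.2568 g
% NaOH = 0.2568 / 0.4190 × 100 = 61.28 %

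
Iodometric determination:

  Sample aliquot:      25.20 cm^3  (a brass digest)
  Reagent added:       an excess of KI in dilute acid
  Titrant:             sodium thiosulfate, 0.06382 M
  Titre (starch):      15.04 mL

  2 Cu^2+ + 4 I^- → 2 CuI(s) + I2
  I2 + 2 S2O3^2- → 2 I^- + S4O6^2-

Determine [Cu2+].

n(S2O3^2-) = 0.01504 × 0.06382 = 9.599 × 10^-4 mol
n(I2) = n(S2O3^2-)/2 = 4.799 × 10^-4 mol
From the 2:1 ratio, n(Cu2+) in the aliquot = 2/1 × 4.799 × 10^-4 = 9.599 × 10^-4 mol
[Cu2+] = 9.599 × 10^-4 / 0.02520 = 0.03809 mol/L

0.03809 M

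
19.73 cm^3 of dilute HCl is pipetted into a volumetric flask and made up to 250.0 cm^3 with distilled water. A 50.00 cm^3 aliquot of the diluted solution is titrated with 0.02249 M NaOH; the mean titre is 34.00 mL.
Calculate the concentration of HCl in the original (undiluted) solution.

HCl + NaOH → NaCl + H2O
n(NaOH) = 0.03400 × 0.02249 = 7.647 × 10^-4 mol
n(HCl) in the aliquot = 7.647 × 10^-4 mol (1:1 ratio)
[HCl]_dilute = 7.647 × 10^-4 / 0.05000 = 0.01529 mol/L
Dilution factor = 250.0 / 19.73 = 12.67
[HCl]_stock = 0.01529 × 12.67 = 0.1938 mol/L

0.1938 M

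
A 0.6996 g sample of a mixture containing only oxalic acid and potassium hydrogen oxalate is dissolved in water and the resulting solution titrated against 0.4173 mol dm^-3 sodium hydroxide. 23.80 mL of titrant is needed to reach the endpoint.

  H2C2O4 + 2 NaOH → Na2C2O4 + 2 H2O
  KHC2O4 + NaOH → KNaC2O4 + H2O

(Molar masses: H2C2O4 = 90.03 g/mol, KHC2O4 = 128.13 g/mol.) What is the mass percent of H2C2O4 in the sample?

44.36 %

n(NaOH) = 0.02380 × 0.4173 = 9.932 × 10^-3 mol
Let x = n(H2C2O4), y = n(KHC2O4).
Titrant: 2x + 1y = 9.932 × 10^-3;  mass: 90.03x + 128.13y = 0.6996
Solving, x = 3.447 × 10^-3 mol, y = 3.038 × 10^-3 mol
mass of H2C2O4 = 3.447 × 10^-3 × 90.03 = 0.3103 g
% H2C2O4 = 0.3103 / 0.6996 × 100 = 44.36 %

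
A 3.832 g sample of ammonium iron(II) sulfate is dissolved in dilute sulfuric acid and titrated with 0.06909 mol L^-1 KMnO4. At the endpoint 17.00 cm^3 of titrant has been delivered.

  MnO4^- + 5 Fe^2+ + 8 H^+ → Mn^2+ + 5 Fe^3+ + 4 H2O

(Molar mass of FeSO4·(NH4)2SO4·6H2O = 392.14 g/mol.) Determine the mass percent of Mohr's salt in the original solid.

n(KMnO4) = 0.01700 L × 0.06909 mol/L = 1.175 × 10^-3 mol
From the 5:1 ratio, n(FeSO4·(NH4)2SO4·6H2O) = 5/1 × 1.175 × 10^-3 = 5.873 × 10^-3 mol
mass of FeSO4·(NH4)2SO4·6H2O = 5.873 × 10^-3 × 392.14 g/mol = 2.303 g
% FeSO4·(NH4)2SO4·6H2O = 2.303 / 3.832 × 100 = 60.10 %

60.10 %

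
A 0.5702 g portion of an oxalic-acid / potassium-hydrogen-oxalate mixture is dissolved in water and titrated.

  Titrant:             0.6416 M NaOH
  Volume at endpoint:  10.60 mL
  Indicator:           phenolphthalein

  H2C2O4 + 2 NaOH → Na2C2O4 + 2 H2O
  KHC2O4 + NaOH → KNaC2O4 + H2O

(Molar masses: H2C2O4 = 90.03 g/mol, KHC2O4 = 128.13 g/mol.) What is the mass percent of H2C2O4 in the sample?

n(NaOH) = 0.01060 × 0.6416 = 6.801 × 10^-3 mol
Let x = n(H2C2O4), y = n(KHC2O4).
Titrant: 2x + 1y = 6.801 × 10^-3;  mass: 90.03x + 128.13y = 0.5702
Solving, x = 1.812 × 10^-3 mol, y = 3.177 × 10^-3 mol
mass of H2C2O4 = 1.812 × 10^-3 × 90.03 = 0.1631 g
% H2C2O4 = 0.1631 / 0.5702 × 100 = 28.61 %

28.61 %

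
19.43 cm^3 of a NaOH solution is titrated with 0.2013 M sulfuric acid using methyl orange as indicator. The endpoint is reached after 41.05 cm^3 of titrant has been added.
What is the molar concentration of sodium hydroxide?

0.8506 M

2 NaOH + H2SO4 → Na2SO4 + 2 H2O
n(H2SO4) = 0.04105 L × 0.2013 mol/L = 8.263 × 10^-3 mol
From the 2:1 mole ratio, n(NaOH) = 2/1 × 8.263 × 10^-3 = 0.01653 mol
[NaOH] = 0.01653 mol / 0.01943 L = 0.8506 mol/L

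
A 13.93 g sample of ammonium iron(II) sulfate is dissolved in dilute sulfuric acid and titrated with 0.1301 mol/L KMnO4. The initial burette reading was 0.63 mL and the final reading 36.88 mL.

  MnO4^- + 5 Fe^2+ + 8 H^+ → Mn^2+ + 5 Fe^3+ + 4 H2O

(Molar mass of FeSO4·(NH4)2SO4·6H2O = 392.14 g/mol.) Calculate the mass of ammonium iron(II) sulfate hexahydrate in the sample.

9.247 g

n(KMnO4) = 0.03625 L × 0.1301 mol/L = 4.716 × 10^-3 mol
From the 5:1 ratio, n(FeSO4·(NH4)2SO4·6H2O) = 5/1 × 4.716 × 10^-3 = 0.02358 mol
mass of FeSO4·(NH4)2SO4·6H2O = 0.02358 × 392.14 g/mol = 9.247 g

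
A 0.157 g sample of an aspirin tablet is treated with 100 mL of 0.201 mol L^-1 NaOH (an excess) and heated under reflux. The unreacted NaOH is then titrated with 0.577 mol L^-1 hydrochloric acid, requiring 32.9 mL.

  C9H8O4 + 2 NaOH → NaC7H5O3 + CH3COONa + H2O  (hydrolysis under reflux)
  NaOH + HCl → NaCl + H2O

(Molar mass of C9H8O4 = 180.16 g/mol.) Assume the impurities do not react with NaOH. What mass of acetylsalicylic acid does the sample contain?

n(NaOH) added = 0.100 × 0.201 = 0.0201 mol
n(HCl) used in back-titration = 0.0329 × 0.577 = 0.0190 mol
n(NaOH) left over = 0.0190 mol (1:1 ratio)
n(NaOH) consumed by analyte = 0.0201 − 0.0190 = 1.12 × 10^-3 mol
From the 1:2 ratio, n(C9H8O4) = 1/2 × 1.12 × 10^-3 = 5.58 × 10^-4 mol
mass of C9H8O4 = 5.58 × 10^-4 × 180.16 = 0.101 g

0.101 g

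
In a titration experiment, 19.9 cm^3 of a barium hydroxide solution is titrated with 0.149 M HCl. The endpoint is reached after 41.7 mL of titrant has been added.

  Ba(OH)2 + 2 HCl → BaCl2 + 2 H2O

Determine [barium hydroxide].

0.156 M

n(HCl) = 0.0417 L × 0.149 mol/L = 6.21 × 10^-3 mol
From the 1:2 mole ratio, n(Ba(OH)2) = 1/2 × 6.21 × 10^-3 = 3.11 × 10^-3 mol
[Ba(OH)2] = 3.11 × 10^-3 mol / 0.0199 L = 0.156 mol/L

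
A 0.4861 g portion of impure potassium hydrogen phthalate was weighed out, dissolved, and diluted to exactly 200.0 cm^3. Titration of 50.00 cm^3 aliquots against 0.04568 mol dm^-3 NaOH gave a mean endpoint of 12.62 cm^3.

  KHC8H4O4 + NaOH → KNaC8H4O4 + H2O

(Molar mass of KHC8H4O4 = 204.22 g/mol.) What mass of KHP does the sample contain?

0.4709 g

n(NaOH) per titration = 0.01262 × 0.04568 = 5.765 × 10^-4 mol
n(KHC8H4O4) in each aliquot = 5.765 × 10^-4 mol (1:1 ratio)
n(KHC8H4O4) in the whole flask = 5.765 × 10^-4 × 200.0/50.00 = 2.306 × 10^-3 mol
mass of KHC8H4O4 = 2.306 × 10^-3 × 204.22 = 0.4709 g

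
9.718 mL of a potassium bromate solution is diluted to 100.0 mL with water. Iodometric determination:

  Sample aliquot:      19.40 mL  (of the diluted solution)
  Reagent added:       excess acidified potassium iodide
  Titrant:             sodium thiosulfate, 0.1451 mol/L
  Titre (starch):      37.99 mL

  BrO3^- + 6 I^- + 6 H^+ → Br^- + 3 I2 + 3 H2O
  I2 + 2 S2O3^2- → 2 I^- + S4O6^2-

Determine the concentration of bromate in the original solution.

0.4873 mol/L

n(S2O3^2-) = 0.03799 × 0.1451 = 5.512 × 10^-3 mol
n(I2) = n(S2O3^2-)/2 = 2.756 × 10^-3 mol
From the 1:3 ratio, n(BrO3^-) in the aliquot = 1/3 × 2.756 × 10^-3 = 9.187 × 10^-4 mol
[BrO3^-]_dilute = 9.187 × 10^-4 / 0.01940 = 0.04736 mol/L
[BrO3^-]_original = 0.04736 × 100.0/9.718 = 0.4873 mol/L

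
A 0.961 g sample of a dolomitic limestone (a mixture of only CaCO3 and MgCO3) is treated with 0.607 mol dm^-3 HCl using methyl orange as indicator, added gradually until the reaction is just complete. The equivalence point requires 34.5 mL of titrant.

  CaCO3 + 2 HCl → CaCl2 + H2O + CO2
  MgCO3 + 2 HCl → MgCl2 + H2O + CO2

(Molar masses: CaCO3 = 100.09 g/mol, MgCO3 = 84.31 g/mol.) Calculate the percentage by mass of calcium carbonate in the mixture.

n(HCl) = 0.0345 × 0.607 = 0.0209 mol
Let x = n(CaCO3), y = n(MgCO3).
Titrant: 2x + 2y = 0.0209;  mass: 100.09x + 84.31y = 0.961
Solving, x = 4.96 × 10^-3 mol, y = 5.51 × 10^-3 mol
mass of CaCO3 = 4.96 × 10^-3 × 100.09 = 0.496 g
% CaCO3 = 0.496 / 0.961 × 100 = 51.6 %

51.6 %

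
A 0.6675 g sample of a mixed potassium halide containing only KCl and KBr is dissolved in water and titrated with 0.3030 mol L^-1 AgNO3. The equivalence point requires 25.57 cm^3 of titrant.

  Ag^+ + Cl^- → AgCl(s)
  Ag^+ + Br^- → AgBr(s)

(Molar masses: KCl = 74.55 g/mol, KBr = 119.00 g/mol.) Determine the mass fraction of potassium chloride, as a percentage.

n(AgNO3) = 0.02557 × 0.3030 = 7.748 × 10^-3 mol
Let x = n(KCl), y = n(KBr).
Titrant: 1x + 1y = 7.748 × 10^-3;  mass: 74.55x + 119.00y = 0.6675
Solving, x = 5.725 × 10^-3 mol, y = 2.023 × 10^-3 mol
mass of KCl = 5.725 × 10^-3 × 74.55 = 0.4268 g
% KCl = 0.4268 / 0.6675 × 100 = 63.94 %

63.94 %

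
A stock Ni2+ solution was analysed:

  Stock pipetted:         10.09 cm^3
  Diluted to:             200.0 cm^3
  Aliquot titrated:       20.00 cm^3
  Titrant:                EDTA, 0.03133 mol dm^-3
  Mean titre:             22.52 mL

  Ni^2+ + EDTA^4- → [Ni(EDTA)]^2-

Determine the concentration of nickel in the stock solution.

n(EDTA) = 0.02252 × 0.03133 = 7.056 × 10^-4 mol
n(Ni2+) in the aliquot = 7.056 × 10^-4 mol (1:1 ratio)
[Ni2+]_dilute = 7.056 × 10^-4 / 0.02000 = 0.03528 mol/L
Dilution factor = 200.0 / 10.09 = 19.82
[Ni2+]_stock = 0.03528 × 19.82 = 0.6993 mol/L

0.6993 mol/L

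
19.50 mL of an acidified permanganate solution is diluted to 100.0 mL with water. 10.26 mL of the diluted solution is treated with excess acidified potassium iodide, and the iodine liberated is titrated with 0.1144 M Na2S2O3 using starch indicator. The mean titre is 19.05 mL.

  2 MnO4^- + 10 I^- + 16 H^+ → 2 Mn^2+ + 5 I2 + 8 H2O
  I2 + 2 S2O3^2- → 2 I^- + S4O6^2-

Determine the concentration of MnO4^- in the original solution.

0.2179 M

n(S2O3^2-) = 0.01905 × 0.1144 = 2.179 × 10^-3 mol
n(I2) = n(S2O3^2-)/2 = 1.090 × 10^-3 mol
From the 2:5 ratio, n(MnO4^-) in the aliquot = 2/5 × 1.090 × 10^-3 = 4.359 × 10^-4 mol
[MnO4^-]_dilute = 4.359 × 10^-4 / 0.01026 = 0.04248 mol/L
[MnO4^-]_original = 0.04248 × 100.0/19.50 = 0.2179 mol/L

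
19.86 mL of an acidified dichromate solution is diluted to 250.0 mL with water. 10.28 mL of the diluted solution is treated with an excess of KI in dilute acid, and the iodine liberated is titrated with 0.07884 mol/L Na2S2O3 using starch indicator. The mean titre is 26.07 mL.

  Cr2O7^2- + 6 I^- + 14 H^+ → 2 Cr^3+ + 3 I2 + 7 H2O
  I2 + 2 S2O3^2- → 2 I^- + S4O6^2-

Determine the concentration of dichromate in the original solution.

0.4195 mol/L

n(S2O3^2-) = 0.02607 × 0.07884 = 2.055 × 10^-3 mol
n(I2) = n(S2O3^2-)/2 = 1.028 × 10^-3 mol
From the 1:3 ratio, n(Cr2O7^2-) in the aliquot = 1/3 × 1.028 × 10^-3 = 3.426 × 10^-4 mol
[Cr2O7^2-]_dilute = 3.426 × 10^-4 / 0.01028 = 0.03332 mol/L
[Cr2O7^2-]_original = 0.03332 × 250.0/19.86 = 0.4195 mol/L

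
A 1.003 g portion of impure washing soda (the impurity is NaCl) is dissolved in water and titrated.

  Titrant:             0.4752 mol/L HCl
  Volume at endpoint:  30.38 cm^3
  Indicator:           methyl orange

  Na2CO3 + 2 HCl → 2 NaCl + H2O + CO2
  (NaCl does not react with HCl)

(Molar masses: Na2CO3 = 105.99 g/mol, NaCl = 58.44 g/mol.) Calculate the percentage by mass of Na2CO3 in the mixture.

n(HCl) = 0.03038 × 0.4752 = 0.01444 mol
Let x = n(Na2CO3), y = n(NaCl).
Titrant: 2x = 0.01444;  mass: 105.99x + 58.44y = 1.003
Solving, x = 7.218 × 10^-3 mol, y = 4.071 × 10^-3 mol
mass of Na2CO3 = 7.218 × 10^-3 × 105.99 = 0.7651 g
% Na2CO3 = 0.7651 / 1.003 × 100 = 76.28 %

76.28 %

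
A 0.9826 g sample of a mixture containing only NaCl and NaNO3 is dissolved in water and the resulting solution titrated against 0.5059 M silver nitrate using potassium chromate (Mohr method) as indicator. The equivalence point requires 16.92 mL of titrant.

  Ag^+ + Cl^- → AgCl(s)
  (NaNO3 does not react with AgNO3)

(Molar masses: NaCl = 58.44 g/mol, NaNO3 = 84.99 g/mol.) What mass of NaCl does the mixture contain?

n(AgNO3) = 0.01692 × 0.5059 = 8.560 × 10^-3 mol
Let x = n(NaCl), y = n(NaNO3).
Titrant: 1x = 8.560 × 10^-3;  mass: 58.44x + 84.99y = 0.9826
Solving, x = 8.560 × 10^-3 mol, y = 5.676 × 10^-3 mol
mass of NaCl = 8.560 × 10^-3 × 58.44 = 0.5002 g

0.5002 g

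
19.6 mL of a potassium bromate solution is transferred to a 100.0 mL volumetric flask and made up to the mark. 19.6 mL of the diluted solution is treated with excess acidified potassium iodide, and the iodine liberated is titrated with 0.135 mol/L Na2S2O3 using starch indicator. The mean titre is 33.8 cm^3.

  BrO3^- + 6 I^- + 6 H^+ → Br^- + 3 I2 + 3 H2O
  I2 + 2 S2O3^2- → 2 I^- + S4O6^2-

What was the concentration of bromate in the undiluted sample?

n(S2O3^2-) = 0.0338 × 0.135 = 4.56 × 10^-3 mol
n(I2) = n(S2O3^2-)/2 = 2.28 × 10^-3 mol
From the 1:3 ratio, n(BrO3^-) in the aliquot = 1/3 × 2.28 × 10^-3 = 7.60 × 10^-4 mol
[BrO3^-]_dilute = 7.60 × 10^-4 / 0.0196 = 0.0388 mol/L
[BrO3^-]_original = 0.0388 × 100.0/19.6 = 0.198 mol/L

0.198 mol/L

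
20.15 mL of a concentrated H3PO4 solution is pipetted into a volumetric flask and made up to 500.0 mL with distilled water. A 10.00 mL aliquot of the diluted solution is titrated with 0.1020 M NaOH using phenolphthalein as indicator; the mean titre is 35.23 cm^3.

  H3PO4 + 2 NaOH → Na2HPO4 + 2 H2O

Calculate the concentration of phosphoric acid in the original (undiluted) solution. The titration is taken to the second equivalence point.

4.458 M

n(NaOH) = 0.03523 × 0.1020 = 3.593 × 10^-3 mol
From the 1:2 ratio, n(H3PO4) in the aliquot = 1/2 × 3.593 × 10^-3 = 1.797 × 10^-3 mol
[H3PO4]_dilute = 1.797 × 10^-3 / 0.01000 = 0.1797 mol/L
Dilution factor = 500.0 / 20.15 = 24.81
[H3PO4]_stock = 0.1797 × 24.81 = 4.458 mol/L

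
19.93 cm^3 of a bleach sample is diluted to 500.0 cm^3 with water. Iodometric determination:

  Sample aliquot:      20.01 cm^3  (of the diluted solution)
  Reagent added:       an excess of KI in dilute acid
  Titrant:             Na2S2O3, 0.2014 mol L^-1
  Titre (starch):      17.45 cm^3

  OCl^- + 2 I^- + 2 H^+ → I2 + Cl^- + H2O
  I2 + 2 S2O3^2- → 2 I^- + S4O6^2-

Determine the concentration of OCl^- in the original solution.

2.203 mol/L

n(S2O3^2-) = 0.01745 × 0.2014 = 3.514 × 10^-3 mol
n(I2) = n(S2O3^2-)/2 = 1.757 × 10^-3 mol
n(OCl^-) in the aliquot = 1.757 × 10^-3 mol (1:1 ratio)
[OCl^-]_dilute = 1.757 × 10^-3 / 0.02001 = 0.08782 mol/L
[OCl^-]_original = 0.08782 × 500.0/19.93 = 2.203 mol/L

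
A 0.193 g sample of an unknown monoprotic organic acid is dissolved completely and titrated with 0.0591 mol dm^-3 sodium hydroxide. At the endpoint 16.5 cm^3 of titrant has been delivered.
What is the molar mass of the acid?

198 g/mol

n(NaOH) = 0.0165 L × 0.0591 mol/L = 9.75 × 10^-4 mol
n(HA) = 9.75 × 10^-4 mol (1:1 ratio)
M = m / n = 0.193 g / 9.75 × 10^-4 mol = 198 g/mol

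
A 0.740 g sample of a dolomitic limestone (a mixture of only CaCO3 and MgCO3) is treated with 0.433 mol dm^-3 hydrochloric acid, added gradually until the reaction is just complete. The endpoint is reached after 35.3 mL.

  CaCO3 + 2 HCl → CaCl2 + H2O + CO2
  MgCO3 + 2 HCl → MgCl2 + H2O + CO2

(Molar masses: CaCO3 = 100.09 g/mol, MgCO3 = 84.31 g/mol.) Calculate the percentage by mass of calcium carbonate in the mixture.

82.0 %

n(HCl) = 0.0353 × 0.433 = 0.0153 mol
Let x = n(CaCO3), y = n(MgCO3).
Titrant: 2x + 2y = 0.0153;  mass: 100.09x + 84.31y = 0.740
Solving, x = 6.06 × 10^-3 mol, y = 1.58 × 10^-3 mol
mass of CaCO3 = 6.06 × 10^-3 × 100.09 = 0.607 g
% CaCO3 = 0.607 / 0.740 × 100 = 82.0 %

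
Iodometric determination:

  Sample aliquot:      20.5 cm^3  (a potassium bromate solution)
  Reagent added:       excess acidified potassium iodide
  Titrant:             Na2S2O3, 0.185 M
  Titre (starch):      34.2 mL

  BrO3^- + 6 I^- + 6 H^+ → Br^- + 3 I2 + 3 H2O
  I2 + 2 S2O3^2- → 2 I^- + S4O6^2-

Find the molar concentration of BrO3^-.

n(S2O3^2-) = 0.0342 × 0.185 = 6.33 × 10^-3 mol
n(I2) = n(S2O3^2-)/2 = 3.16 × 10^-3 mol
From the 1:3 ratio, n(BrO3^-) in the aliquot = 1/3 × 3.16 × 10^-3 = 1.05 × 10^-3 mol
[BrO3^-] = 1.05 × 10^-3 / 0.0205 = 0.0514 mol/L

0.0514 M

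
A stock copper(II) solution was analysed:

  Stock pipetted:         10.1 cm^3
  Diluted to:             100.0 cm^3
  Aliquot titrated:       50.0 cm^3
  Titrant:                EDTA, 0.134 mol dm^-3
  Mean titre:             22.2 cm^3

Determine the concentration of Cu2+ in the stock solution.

0.589 mol/L

Cu^2+ + EDTA^4- → [Cu(EDTA)]^2-
n(EDTA) = 0.0222 × 0.134 = 2.97 × 10^-3 mol
n(Cu2+) in the aliquot = 2.97 × 10^-3 mol (1:1 ratio)
[Cu2+]_dilute = 2.97 × 10^-3 / 0.0500 = 0.0595 mol/L
Dilution factor = 100.0 / 10.1 = 9.901
[Cu2+]_stock = 0.0595 × 9.901 = 0.589 mol/L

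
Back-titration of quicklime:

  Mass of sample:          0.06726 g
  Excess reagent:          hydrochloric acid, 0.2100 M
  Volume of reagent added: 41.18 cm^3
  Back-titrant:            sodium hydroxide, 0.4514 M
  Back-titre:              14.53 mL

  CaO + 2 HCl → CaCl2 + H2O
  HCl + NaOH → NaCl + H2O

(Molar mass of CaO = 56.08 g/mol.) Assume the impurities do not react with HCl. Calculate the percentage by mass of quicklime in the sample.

n(HCl) added = 0.04118 × 0.2100 = 8.648 × 10^-3 mol
n(NaOH) used in back-titration = 0.01453 × 0.4514 = 6.559 × 10^-3 mol
n(HCl) left over = 6.559 × 10^-3 mol (1:1 ratio)
n(HCl) consumed by analyte = 8.648 × 10^-3 − 6.559 × 10^-3 = 2.089 × 10^-3 mol
From the 1:2 ratio, n(CaO) = 1/2 × 2.089 × 10^-3 = 1.044 × 10^-3 mol
mass of CaO = 1.044 × 10^-3 × 56.08 = 0.05857 g
% CaO = 0.05857 / 0.06726 × 100 = 87.09 %

87.09 %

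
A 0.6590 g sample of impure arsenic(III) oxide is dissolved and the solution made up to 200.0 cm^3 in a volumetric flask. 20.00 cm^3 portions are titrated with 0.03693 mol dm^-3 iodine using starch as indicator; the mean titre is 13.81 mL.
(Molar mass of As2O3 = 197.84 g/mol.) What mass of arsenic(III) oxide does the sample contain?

As2O3 + 2 I2 + 2 H2O → As2O5 + 4 HI
n(I2) per titration = 0.01381 × 0.03693 = 5.100 × 10^-4 mol
From the 1:2 ratio, n(As2O3) in each aliquot = 1/2 × 5.100 × 10^-4 = 2.550 × 10^-4 mol
n(As2O3) in the whole flask = 2.550 × 10^-4 × 200.0/20.00 = 2.550 × 10^-3 mol
mass of As2O3 = 2.550 × 10^-3 × 197.84 = 0.5045 g

0.5045 g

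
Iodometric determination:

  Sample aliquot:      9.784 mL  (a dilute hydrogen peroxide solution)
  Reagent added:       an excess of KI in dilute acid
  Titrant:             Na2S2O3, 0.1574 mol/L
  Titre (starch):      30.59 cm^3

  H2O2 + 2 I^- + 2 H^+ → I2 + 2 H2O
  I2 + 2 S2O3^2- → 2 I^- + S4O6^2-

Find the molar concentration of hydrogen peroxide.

0.2461 mol/L

n(S2O3^2-) = 0.03059 × 0.1574 = 4.815 × 10^-3 mol
n(I2) = n(S2O3^2-)/2 = 2.407 × 10^-3 mol
n(H2O2) in the aliquot = 2.407 × 10^-3 mol (1:1 ratio)
[H2O2] = 2.407 × 10^-3 / 0.009784 = 0.2461 mol/L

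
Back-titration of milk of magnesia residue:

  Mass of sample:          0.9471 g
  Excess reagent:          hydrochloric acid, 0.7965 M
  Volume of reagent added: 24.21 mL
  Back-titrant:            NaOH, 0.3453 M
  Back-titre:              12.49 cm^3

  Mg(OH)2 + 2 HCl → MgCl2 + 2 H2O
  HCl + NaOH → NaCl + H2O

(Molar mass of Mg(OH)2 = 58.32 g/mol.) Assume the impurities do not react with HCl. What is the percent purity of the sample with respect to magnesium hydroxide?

46.09 %

n(HCl) added = 0.02421 × 0.7965 = 0.01928 mol
n(NaOH) used in back-titration = 0.01249 × 0.3453 = 4.313 × 10^-3 mol
n(HCl) left over = 4.313 × 10^-3 mol (1:1 ratio)
n(HCl) consumed by analyte = 0.01928 − 4.313 × 10^-3 = 0.01497 mol
From the 1:2 ratio, n(Mg(OH)2) = 1/2 × 0.01497 = 7.485 × 10^-3 mol
mass of Mg(OH)2 = 7.485 × 10^-3 × 58.32 = 0.4365 g
% Mg(OH)2 = 0.4365 / 0.9471 × 100 = 46.09 %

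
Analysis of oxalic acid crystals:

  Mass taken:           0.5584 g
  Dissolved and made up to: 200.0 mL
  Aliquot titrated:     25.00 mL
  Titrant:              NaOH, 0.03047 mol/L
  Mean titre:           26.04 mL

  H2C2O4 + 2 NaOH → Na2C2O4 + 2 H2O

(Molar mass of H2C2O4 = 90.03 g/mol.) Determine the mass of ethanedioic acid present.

0.2857 g

n(NaOH) per titration = 0.02604 × 0.03047 = 7.934 × 10^-4 mol
From the 1:2 ratio, n(H2C2O4) in each aliquot = 1/2 × 7.934 × 10^-4 = 3.967 × 10^-4 mol
n(H2C2O4) in the whole flask = 3.967 × 10^-4 × 200.0/25.00 = 3.174 × 10^-3 mol
mass of H2C2O4 = 3.174 × 10^-3 × 90.03 = 0.2857 g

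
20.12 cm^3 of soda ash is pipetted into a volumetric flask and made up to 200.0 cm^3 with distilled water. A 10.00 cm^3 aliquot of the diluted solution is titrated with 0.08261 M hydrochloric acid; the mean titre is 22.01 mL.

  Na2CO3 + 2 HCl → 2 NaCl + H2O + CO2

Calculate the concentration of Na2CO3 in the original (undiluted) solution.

n(HCl) = 0.02201 × 0.08261 = 1.818 × 10^-3 mol
From the 1:2 ratio, n(Na2CO3) in the aliquot = 1/2 × 1.818 × 10^-3 = 9.091 × 10^-4 mol
[Na2CO3]_dilute = 9.091 × 10^-4 / 0.01000 = 0.09091 mol/L
Dilution factor = 200.0 / 20.12 = 9.940
[Na2CO3]_stock = 0.09091 × 9.940 = 0.9037 mol/L

0.9037 M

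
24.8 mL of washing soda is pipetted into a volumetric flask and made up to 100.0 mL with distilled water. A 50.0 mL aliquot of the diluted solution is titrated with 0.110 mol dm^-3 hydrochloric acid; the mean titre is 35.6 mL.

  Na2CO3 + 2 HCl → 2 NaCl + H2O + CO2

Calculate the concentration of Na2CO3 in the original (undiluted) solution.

0.158 mol/L

n(HCl) = 0.0356 × 0.110 = 3.92 × 10^-3 mol
From the 1:2 ratio, n(Na2CO3) in the aliquot = 1/2 × 3.92 × 10^-3 = 1.96 × 10^-3 mol
[Na2CO3]_dilute = 1.96 × 10^-3 / 0.0500 = 0.0392 mol/L
Dilution factor = 100.0 / 24.8 = 4.032
[Na2CO3]_stock = 0.0392 × 4.032 = 0.158 mol/L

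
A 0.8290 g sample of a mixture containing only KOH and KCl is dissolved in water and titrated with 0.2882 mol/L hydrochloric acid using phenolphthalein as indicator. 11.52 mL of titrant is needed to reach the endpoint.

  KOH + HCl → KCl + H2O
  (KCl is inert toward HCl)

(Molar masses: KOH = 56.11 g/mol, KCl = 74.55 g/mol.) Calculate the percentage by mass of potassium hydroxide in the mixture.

n(HCl) = 0.01152 × 0.2882 = 3.320 × 10^-3 mol
Let x = n(KOH), y = n(KCl).
Titrant: 1x = 3.320 × 10^-3;  mass: 56.11x + 74.55y = 0.8290
Solving, x = 3.320 × 10^-3 mol, y = 8.621 × 10^-3 mol
mass of KOH = 3.320 × 10^-3 × 56.11 = 0.1863 g
% KOH = 0.1863 / 0.8290 × 100 = 22.47 %

22.47 %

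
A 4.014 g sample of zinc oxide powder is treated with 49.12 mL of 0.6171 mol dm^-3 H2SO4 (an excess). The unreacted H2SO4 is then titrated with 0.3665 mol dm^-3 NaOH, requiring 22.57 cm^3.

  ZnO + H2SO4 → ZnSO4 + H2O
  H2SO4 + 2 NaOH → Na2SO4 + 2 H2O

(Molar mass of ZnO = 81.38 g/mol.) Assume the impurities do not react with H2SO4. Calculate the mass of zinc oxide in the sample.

n(H2SO4) added = 0.04912 × 0.6171 = 0.03031 mol
n(NaOH) used in back-titration = 0.02257 × 0.3665 = 8.272 × 10^-3 mol
From the 1:2 ratio, n(H2SO4) left over = 1/2 × 8.272 × 10^-3 = 4.136 × 10^-3 mol
n(H2SO4) consumed by analyte = 0.03031 − 4.136 × 10^-3 = 0.02618 mol
n(ZnO) = 0.02618 mol (1:1 ratio)
mass of ZnO = 0.02618 × 81.38 = 2.130 g

2.130 g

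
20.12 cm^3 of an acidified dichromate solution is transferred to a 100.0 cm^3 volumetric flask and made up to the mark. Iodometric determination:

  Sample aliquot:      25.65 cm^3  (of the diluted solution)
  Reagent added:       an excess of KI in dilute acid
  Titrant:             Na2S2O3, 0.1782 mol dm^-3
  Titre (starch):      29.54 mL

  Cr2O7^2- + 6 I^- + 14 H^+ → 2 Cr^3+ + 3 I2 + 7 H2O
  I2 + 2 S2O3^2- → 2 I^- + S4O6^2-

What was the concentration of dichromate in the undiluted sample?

n(S2O3^2-) = 0.02954 × 0.1782 = 5.264 × 10^-3 mol
n(I2) = n(S2O3^2-)/2 = 2.632 × 10^-3 mol
From the 1:3 ratio, n(Cr2O7^2-) in the aliquot = 1/3 × 2.632 × 10^-3 = 8.773 × 10^-4 mol
[Cr2O7^2-]_dilute = 8.773 × 10^-4 / 0.02565 = 0.03420 mol/L
[Cr2O7^2-]_original = 0.03420 × 100.0/20.12 = 0.1700 mol/L

0.1700 mol/L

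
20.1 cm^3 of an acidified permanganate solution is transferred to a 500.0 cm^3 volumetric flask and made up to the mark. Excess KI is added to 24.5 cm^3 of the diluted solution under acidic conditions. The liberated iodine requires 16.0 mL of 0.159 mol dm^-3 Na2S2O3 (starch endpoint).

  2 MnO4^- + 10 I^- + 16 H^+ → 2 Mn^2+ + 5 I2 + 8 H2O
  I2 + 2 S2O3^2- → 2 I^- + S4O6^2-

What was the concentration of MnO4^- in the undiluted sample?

n(S2O3^2-) = 0.0160 × 0.159 = 2.54 × 10^-3 mol
n(I2) = n(S2O3^2-)/2 = 1.27 × 10^-3 mol
From the 2:5 ratio, n(MnO4^-) in the aliquot = 2/5 × 1.27 × 10^-3 = 5.09 × 10^-4 mol
[MnO4^-]_dilute = 5.09 × 10^-4 / 0.0245 = 0.0208 mol/L
[MnO4^-]_original = 0.0208 × 500.0/20.1 = 0.517 mol/L

0.517 mol/L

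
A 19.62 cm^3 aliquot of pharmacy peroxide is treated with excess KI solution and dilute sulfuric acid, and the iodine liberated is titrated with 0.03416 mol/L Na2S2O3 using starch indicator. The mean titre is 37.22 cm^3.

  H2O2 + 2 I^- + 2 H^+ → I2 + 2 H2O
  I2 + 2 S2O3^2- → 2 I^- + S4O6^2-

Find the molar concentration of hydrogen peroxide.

0.03240 mol/L

n(S2O3^2-) = 0.03722 × 0.03416 = 1.271 × 10^-3 mol
n(I2) = n(S2O3^2-)/2 = 6.357 × 10^-4 mol
n(H2O2) in the aliquot = 6.357 × 10^-4 mol (1:1 ratio)
[H2O2] = 6.357 × 10^-4 / 0.01962 = 0.03240 mol/L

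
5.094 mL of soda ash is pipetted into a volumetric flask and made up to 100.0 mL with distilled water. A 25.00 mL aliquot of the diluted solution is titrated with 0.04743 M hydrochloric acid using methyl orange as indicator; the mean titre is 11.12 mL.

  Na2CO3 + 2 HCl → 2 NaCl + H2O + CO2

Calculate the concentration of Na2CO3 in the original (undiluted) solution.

n(HCl) = 0.01112 × 0.04743 = 5.274 × 10^-4 mol
From the 1:2 ratio, n(Na2CO3) in the aliquot = 1/2 × 5.274 × 10^-4 = 2.637 × 10^-4 mol
[Na2CO3]_dilute = 2.637 × 10^-4 / 0.02500 = 0.01055 mol/L
Dilution factor = 100.0 / 5.094 = 19.63
[Na2CO3]_stock = 0.01055 × 19.63 = 0.2071 mol/L

0.2071 M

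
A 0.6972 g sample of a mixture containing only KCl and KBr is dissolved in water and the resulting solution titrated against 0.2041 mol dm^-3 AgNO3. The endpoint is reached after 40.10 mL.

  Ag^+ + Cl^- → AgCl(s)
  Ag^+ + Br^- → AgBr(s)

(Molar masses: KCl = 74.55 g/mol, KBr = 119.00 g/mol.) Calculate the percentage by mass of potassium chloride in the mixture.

66.57 %

n(AgNO3) = 0.04010 × 0.2041 = 8.184 × 10^-3 mol
Let x = n(KCl), y = n(KBr).
Titrant: 1x + 1y = 8.184 × 10^-3;  mass: 74.55x + 119.00y = 0.6972
Solving, x = 6.226 × 10^-3 mol, y = 1.958 × 10^-3 mol
mass of KCl = 6.226 × 10^-3 × 74.55 = 0.4641 g
% KCl = 0.4641 / 0.6972 × 100 = 66.57 %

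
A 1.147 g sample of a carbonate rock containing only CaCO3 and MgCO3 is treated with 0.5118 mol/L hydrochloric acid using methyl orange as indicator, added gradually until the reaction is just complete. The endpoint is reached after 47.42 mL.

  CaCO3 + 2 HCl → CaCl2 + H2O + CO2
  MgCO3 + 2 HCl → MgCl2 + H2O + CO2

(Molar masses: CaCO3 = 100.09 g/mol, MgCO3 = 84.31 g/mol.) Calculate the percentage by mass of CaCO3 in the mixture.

68.53 %

n(HCl) = 0.04742 × 0.5118 = 0.02427 mol
Let x = n(CaCO3), y = n(MgCO3).
Titrant: 2x + 2y = 0.02427;  mass: 100.09x + 84.31y = 1.147
Solving, x = 7.853 × 10^-3 mol, y = 4.282 × 10^-3 mol
mass of CaCO3 = 7.853 × 10^-3 × 100.09 = 0.7860 g
% CaCO3 = 0.7860 / 1.147 × 100 = 68.53 %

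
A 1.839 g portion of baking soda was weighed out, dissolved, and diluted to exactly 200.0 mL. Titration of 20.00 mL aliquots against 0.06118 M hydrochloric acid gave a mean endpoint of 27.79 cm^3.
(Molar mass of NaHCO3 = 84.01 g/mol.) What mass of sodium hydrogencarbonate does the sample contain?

1.428 g

NaHCO3 + HCl → NaCl + H2O + CO2
n(HCl) per titration = 0.02779 × 0.06118 = 1.700 × 10^-3 mol
n(NaHCO3) in each aliquot = 1.700 × 10^-3 mol (1:1 ratio)
n(NaHCO3) in the whole flask = 1.700 × 10^-3 × 200.0/20.00 = 0.01700 mol
mass of NaHCO3 = 0.01700 × 84.01 = 1.428 g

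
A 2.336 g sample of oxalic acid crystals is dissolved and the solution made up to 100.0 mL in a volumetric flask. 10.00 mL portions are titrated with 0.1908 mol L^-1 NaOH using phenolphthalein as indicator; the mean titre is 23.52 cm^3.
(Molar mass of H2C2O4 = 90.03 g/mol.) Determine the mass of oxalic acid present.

H2C2O4 + 2 NaOH → Na2C2O4 + 2 H2O
n(NaOH) per titration = 0.02352 × 0.1908 = 4.488 × 10^-3 mol
From the 1:2 ratio, n(H2C2O4) in each aliquot = 1/2 × 4.488 × 10^-3 = 2.244 × 10^-3 mol
n(H2C2O4) in the whole flask = 2.244 × 10^-3 × 100.0/10.00 = 0.02244 mol
mass of H2C2O4 = 0.02244 × 90.03 = 2.020 g

2.020 g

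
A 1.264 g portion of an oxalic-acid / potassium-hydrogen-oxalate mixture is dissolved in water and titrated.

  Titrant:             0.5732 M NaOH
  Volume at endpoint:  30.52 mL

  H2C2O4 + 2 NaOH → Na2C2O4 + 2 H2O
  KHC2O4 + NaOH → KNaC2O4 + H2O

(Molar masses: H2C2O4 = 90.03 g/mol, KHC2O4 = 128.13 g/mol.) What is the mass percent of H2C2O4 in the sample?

n(NaOH) = 0.03052 × 0.5732 = 0.01749 mol
Let x = n(H2C2O4), y = n(KHC2O4).
Titrant: 2x + 1y = 0.01749;  mass: 90.03x + 128.13y = 1.264
Solving, x = 5.880 × 10^-3 mol, y = 5.733 × 10^-3 mol
mass of H2C2O4 = 5.880 × 10^-3 × 90.03 = 0.5294 g
% H2C2O4 = 0.5294 / 1.264 × 100 = 41.88 %

41.88 %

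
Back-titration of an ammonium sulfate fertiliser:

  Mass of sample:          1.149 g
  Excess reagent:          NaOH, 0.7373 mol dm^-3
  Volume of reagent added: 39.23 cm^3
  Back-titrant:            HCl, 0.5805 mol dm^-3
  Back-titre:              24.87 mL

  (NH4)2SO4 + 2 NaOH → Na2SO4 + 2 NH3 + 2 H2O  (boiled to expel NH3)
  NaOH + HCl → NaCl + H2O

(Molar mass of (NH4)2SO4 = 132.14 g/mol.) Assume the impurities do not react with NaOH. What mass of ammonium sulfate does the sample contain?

n(NaOH) added = 0.03923 × 0.7373 = 0.02892 mol
n(HCl) used in back-titration = 0.02487 × 0.5805 = 0.01444 mol
n(NaOH) left over = 0.01444 mol (1:1 ratio)
n(NaOH) consumed by analyte = 0.02892 − 0.01444 = 0.01449 mol
From the 1:2 ratio, n((NH4)2SO4) = 1/2 × 0.01449 = 7.244 × 10^-3 mol
mass of (NH4)2SO4 = 7.244 × 10^-3 × 132.14 = 0.9572 g

0.9572 g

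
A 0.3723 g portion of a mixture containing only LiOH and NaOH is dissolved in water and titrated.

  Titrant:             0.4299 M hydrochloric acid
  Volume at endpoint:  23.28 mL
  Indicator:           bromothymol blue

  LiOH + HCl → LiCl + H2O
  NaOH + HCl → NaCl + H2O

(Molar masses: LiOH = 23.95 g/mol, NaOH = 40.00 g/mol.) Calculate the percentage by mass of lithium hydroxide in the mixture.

n(HCl) = 0.02328 × 0.4299 = 0.01001 mol
Let x = n(LiOH), y = n(NaOH).
Titrant: 1x + 1y = 0.01001;  mass: 23.95x + 40.00y = 0.3723
Solving, x = 1.746 × 10^-3 mol, y = 8.262 × 10^-3 mol
mass of LiOH = 1.746 × 10^-3 × 23.95 = 0.04182 g
% LiOH = 0.04182 / 0.3723 × 100 = 11.23 %

11.23 %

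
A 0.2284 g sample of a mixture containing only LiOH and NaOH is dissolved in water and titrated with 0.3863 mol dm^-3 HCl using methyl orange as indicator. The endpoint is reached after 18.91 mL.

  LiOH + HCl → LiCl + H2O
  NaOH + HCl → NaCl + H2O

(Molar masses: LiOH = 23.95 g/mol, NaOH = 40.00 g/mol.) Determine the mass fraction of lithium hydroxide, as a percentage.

41.68 %

n(HCl) = 0.01891 × 0.3863 = 7.305 × 10^-3 mol
Let x = n(LiOH), y = n(NaOH).
Titrant: 1x + 1y = 7.305 × 10^-3;  mass: 23.95x + 40.00y = 0.2284
Solving, x = 3.975 × 10^-3 mol, y = 3.330 × 10^-3 mol
mass of LiOH = 3.975 × 10^-3 × 23.95 = 0.09520 g
% LiOH = 0.09520 / 0.2284 × 100 = 41.68 %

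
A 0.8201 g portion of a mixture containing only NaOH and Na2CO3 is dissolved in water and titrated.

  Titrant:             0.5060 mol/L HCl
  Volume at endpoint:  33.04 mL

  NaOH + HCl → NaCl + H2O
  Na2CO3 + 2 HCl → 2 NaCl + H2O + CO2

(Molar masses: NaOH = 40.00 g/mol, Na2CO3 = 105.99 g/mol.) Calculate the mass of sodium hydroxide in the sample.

n(HCl) = 0.03304 × 0.5060 = 0.01672 mol
Let x = n(NaOH), y = n(Na2CO3).
Titrant: 1x + 2y = 0.01672;  mass: 40.00x + 105.99y = 0.8201
Solving, x = 5.070 × 10^-3 mol, y = 5.824 × 10^-3 mol
mass of NaOH = 5.070 × 10^-3 × 40.00 = 0.2028 g

0.2028 g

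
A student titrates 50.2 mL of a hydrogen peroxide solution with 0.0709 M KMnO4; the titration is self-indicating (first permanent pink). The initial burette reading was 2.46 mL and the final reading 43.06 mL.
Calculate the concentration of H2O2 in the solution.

0.143 M

2 MnO4^- + 5 H2O2 + 6 H^+ → 2 Mn^2+ + 5 O2 + 8 H2O
n(KMnO4) = 0.0406 L × 0.0709 mol/L = 2.88 × 10^-3 mol
From the 5:2 mole ratio, n(H2O2) = 5/2 × 2.88 × 10^-3 = 7.20 × 10^-3 mol
[H2O2] = 7.20 × 10^-3 mol / 0.0502 L = 0.143 mol/L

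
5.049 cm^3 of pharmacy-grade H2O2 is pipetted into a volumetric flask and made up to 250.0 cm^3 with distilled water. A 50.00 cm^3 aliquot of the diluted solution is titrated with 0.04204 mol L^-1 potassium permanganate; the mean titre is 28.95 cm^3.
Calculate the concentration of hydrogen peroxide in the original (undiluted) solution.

2 MnO4^- + 5 H2O2 + 6 H^+ → 2 Mn^2+ + 5 O2 + 8 H2O
n(KMnO4) = 0.02895 × 0.04204 = 1.217 × 10^-3 mol
From the 5:2 ratio, n(H2O2) in the aliquot = 5/2 × 1.217 × 10^-3 = 3.043 × 10^-3 mol
[H2O2]_dilute = 3.043 × 10^-3 / 0.05000 = 0.06085 mol/L
Dilution factor = 250.0 / 5.049 = 49.51
[H2O2]_stock = 0.06085 × 49.51 = 3.013 mol/L

3.013 mol/L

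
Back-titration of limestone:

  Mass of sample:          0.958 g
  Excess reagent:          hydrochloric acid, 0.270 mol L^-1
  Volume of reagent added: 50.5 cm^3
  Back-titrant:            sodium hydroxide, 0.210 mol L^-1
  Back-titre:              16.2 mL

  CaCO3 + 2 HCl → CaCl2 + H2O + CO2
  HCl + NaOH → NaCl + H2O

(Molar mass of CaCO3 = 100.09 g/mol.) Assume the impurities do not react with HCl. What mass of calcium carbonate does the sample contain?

0.512 g

n(HCl) added = 0.0505 × 0.270 = 0.0136 mol
n(NaOH) used in back-titration = 0.0162 × 0.210 = 3.40 × 10^-3 mol
n(HCl) left over = 3.40 × 10^-3 mol (1:1 ratio)
n(HCl) consumed by analyte = 0.0136 − 3.40 × 10^-3 = 0.0102 mol
From the 1:2 ratio, n(CaCO3) = 1/2 × 0.0102 = 5.12 × 10^-3 mol
mass of CaCO3 = 5.12 × 10^-3 × 100.09 = 0.512 g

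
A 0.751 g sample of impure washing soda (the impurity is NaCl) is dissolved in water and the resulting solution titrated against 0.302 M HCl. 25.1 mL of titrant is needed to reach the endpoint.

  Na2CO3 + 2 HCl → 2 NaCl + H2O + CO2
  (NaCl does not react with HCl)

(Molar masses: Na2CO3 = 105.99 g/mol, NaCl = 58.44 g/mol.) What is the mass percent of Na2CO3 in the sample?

53.5 %

n(HCl) = 0.0251 × 0.302 = 7.58 × 10^-3 mol
Let x = n(Na2CO3), y = n(NaCl).
Titrant: 2x = 7.58 × 10^-3;  mass: 105.99x + 58.44y = 0.751
Solving, x = 3.79 × 10^-3 mol, y = 5.98 × 10^-3 mol
mass of Na2CO3 = 3.79 × 10^-3 × 105.99 = 0.402 g
% Na2CO3 = 0.402 / 0.751 × 100 = 53.5 %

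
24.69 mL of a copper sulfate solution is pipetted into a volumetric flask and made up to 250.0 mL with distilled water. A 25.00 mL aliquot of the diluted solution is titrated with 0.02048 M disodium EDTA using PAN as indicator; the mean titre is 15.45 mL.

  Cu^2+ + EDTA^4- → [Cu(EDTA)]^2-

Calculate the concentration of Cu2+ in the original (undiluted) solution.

n(EDTA) = 0.01545 × 0.02048 = 3.164 × 10^-4 mol
n(Cu2+) in the aliquot = 3.164 × 10^-4 mol (1:1 ratio)
[Cu2+]_dilute = 3.164 × 10^-4 / 0.02500 = 0.01266 mol/L
Dilution factor = 250.0 / 24.69 = 10.13
[Cu2+]_stock = 0.01266 × 10.13 = 0.1282 mol/L

0.1282 M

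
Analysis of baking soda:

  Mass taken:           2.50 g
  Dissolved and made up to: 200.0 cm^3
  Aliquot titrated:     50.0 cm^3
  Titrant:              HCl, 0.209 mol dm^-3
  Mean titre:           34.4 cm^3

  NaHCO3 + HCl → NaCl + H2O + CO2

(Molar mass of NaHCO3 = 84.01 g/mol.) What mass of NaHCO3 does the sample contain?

n(HCl) per titration = 0.0344 × 0.209 = 7.19 × 10^-3 mol
n(NaHCO3) in each aliquot = 7.19 × 10^-3 mol (1:1 ratio)
n(NaHCO3) in the whole flask = 7.19 × 10^-3 × 200.0/50.0 = 0.0288 mol
mass of NaHCO3 = 0.0288 × 84.01 = 2.42 g

2.42 g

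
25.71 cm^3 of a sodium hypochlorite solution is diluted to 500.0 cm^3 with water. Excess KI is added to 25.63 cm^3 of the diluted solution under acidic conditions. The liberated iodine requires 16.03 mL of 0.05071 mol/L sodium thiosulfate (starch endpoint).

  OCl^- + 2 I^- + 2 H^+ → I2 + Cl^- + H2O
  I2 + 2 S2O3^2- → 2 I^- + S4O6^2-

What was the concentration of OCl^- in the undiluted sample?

0.3084 mol/L

n(S2O3^2-) = 0.01603 × 0.05071 = 8.129 × 10^-4 mol
n(I2) = n(S2O3^2-)/2 = 4.064 × 10^-4 mol
n(OCl^-) in the aliquot = 4.064 × 10^-4 mol (1:1 ratio)
[OCl^-]_dilute = 4.064 × 10^-4 / 0.02563 = 0.01586 mol/L
[OCl^-]_original = 0.01586 × 500.0/25.71 = 0.3084 mol/L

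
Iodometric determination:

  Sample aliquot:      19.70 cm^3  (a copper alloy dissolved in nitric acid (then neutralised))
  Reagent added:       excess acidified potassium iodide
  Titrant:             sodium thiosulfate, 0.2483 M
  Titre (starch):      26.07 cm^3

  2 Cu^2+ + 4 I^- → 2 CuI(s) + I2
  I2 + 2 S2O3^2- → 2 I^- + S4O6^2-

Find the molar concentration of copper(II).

n(S2O3^2-) = 0.02607 × 0.2483 = 6.473 × 10^-3 mol
n(I2) = n(S2O3^2-)/2 = 3.237 × 10^-3 mol
From the 2:1 ratio, n(Cu2+) in the aliquot = 2/1 × 3.237 × 10^-3 = 6.473 × 10^-3 mol
[Cu2+] = 6.473 × 10^-3 / 0.01970 = 0.3286 mol/L

0.3286 M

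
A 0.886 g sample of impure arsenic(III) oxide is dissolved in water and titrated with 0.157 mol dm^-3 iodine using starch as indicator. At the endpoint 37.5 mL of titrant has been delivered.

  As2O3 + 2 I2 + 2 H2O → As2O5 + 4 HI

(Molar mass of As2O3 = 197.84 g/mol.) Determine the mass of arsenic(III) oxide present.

0.582 g

n(I2) = 0.0375 L × 0.157 mol/L = 5.89 × 10^-3 mol
From the 1:2 ratio, n(As2O3) = 1/2 × 5.89 × 10^-3 = 2.94 × 10^-3 mol
mass of As2O3 = 2.94 × 10^-3 × 197.84 g/mol = 0.582 g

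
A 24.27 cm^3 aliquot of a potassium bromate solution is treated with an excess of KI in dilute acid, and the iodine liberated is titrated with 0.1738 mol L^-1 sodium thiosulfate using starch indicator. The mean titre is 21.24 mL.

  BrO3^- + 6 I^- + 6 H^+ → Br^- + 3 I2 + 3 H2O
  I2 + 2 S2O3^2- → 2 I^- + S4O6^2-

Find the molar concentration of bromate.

0.02535 mol/L

n(S2O3^2-) = 0.02124 × 0.1738 = 3.692 × 10^-3 mol
n(I2) = n(S2O3^2-)/2 = 1.846 × 10^-3 mol
From the 1:3 ratio, n(BrO3^-) in the aliquot = 1/3 × 1.846 × 10^-3 = 6.153 × 10^-4 mol
[BrO3^-] = 6.153 × 10^-4 / 0.02427 = 0.02535 mol/L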